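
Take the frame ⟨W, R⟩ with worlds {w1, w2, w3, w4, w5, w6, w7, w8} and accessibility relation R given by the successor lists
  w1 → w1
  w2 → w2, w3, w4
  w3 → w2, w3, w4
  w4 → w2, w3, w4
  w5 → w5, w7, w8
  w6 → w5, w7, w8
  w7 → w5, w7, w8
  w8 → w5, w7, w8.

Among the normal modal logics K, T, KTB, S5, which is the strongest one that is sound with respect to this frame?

K

Reflexive (axiom T): no — w6 is not related to itself.
Symmetric (axiom B): no — w6 R w5 but not w5 R w6.
Euclidean (axiom 5): yes — any two successors of a common world are R-related.
So F validates K; T would additionally require R to be reflexive. The strongest is K.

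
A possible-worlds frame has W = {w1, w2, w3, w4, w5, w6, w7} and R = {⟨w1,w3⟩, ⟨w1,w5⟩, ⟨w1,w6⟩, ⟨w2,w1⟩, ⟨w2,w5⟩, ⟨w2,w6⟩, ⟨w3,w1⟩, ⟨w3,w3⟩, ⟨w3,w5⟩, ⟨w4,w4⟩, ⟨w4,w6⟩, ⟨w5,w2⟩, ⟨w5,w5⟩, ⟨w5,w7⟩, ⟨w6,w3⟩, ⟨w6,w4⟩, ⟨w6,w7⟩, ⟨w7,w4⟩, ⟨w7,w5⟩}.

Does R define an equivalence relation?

Reflexive: no — w1 is not related to itself.
Symmetric: no — w1 R w5 but not w5 R w1.
Transitive: no — w1 R w5 and w5 R w2, but not w1 R w2.
So R is not an equivalence relation.

No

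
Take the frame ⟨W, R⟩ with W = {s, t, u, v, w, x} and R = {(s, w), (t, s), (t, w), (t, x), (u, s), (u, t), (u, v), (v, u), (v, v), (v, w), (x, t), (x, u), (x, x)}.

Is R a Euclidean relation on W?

Euclidean: no — t R s and t R x, but not s R x.

No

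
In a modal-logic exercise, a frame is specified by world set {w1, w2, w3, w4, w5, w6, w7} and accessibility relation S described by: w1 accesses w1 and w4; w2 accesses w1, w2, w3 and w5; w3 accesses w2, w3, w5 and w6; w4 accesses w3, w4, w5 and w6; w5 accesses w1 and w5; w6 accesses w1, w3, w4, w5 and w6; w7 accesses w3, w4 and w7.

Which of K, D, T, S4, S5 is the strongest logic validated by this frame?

T

Serial (axiom D): yes — every world has a successor (e.g. w1 S w1).
Reflexive (axiom T): yes — every world is S-related to itself.
Transitive (axiom 4): no — w1 S w4 and w4 S w3, but not w1 S w3.
Euclidean (axiom 5): no — w2 S w1 and w2 S w3, but not w1 S w3.
So F validates K, D, T; S4 would additionally require S to be transitive. The strongest is T.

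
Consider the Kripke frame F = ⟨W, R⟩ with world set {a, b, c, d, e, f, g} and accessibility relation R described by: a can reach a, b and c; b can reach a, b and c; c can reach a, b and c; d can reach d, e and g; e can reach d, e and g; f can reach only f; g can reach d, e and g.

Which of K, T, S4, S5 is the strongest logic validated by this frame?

S5

Reflexive (axiom T): yes — every world is R-related to itself.
Transitive (axiom 4): yes — every two-step R-path is closed by a direct edge.
Euclidean (axiom 5): yes — any two successors of a common world are R-related.
So F validates K, T, S4, S5. The strongest is S5.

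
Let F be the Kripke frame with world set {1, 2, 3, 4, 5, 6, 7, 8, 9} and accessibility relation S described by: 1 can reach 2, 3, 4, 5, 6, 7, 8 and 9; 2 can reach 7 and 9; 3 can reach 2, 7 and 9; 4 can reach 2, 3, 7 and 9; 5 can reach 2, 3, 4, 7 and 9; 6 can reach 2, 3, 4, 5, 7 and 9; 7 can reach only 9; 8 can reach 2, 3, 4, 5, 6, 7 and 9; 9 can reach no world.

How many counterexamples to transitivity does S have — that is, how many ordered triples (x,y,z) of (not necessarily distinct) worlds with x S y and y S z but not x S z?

0

S is transitive; there are no such tuples.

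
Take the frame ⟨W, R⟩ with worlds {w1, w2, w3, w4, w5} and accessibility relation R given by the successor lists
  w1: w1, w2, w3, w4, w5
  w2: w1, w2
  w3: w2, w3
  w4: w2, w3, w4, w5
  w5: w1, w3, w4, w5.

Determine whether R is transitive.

No

Transitive: no — w2 R w1 and w1 R w3, but not w2 R w3.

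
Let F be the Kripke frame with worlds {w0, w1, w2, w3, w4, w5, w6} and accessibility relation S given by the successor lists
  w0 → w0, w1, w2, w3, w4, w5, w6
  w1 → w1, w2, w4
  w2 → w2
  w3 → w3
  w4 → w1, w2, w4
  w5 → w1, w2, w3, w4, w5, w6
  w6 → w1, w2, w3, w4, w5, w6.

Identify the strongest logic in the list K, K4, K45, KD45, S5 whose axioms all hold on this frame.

K4

Transitive (axiom 4): yes — every two-step S-path is closed by a direct edge.
Euclidean (axiom 5): no — w0 S w1 and w0 S w3, but not w1 S w3.
Serial (axiom D): yes — every world has a successor (e.g. w0 S w0).
Reflexive (axiom T): yes — every world is S-related to itself.
So F validates K, K4; K45 would additionally require S to be Euclidean. The strongest is K4.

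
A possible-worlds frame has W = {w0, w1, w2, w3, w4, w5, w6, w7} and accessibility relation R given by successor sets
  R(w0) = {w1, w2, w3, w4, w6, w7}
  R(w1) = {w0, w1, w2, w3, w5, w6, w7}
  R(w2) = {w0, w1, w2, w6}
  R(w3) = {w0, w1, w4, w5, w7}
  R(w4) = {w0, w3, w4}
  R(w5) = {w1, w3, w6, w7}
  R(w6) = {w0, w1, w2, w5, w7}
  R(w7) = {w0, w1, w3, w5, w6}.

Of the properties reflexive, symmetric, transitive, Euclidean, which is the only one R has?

Reflexive: no — w0 is not related to itself.
Symmetric: yes — every pair in R has its reverse in R.
Transitive: no — w0 R w1 and w1 R w5, but not w0 R w5.
Euclidean: no — w0 R w1 and w0 R w4, but not w1 R w4.
Only symmetric holds.

symmetric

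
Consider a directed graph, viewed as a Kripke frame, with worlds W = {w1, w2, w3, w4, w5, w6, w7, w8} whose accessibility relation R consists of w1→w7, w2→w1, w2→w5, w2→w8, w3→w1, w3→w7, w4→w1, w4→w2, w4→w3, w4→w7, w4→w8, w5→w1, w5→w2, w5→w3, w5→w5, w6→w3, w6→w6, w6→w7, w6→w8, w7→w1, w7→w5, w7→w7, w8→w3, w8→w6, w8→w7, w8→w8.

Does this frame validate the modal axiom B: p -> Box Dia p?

By correspondence theory, B is valid on a frame iff R is symmetric.
Symmetric: no — w2 R w1 but not w1 R w2.

No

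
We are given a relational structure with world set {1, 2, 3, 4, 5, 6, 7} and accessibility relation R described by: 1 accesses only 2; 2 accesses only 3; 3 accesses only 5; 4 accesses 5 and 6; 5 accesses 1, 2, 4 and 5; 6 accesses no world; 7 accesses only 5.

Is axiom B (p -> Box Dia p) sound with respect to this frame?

Axiom B corresponds to the accessibility relation being symmetric.
Symmetric: no — 1 R 2 but not 2 R 1.

No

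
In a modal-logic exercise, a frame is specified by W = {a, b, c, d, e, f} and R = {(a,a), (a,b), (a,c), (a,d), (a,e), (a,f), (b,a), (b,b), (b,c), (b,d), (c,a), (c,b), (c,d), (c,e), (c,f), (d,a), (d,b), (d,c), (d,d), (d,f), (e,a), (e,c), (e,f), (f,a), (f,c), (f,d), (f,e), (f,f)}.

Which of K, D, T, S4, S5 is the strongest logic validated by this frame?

Serial (axiom D): yes — every world has a successor (e.g. a R a).
Reflexive (axiom T): no — c is not related to itself.
Transitive (axiom 4): no — b R a and a R e, but not b R e.
Euclidean (axiom 5): no — a R b and a R e, but not b R e.
So F validates K, D; T would additionally require R to be reflexive. The strongest is D.

D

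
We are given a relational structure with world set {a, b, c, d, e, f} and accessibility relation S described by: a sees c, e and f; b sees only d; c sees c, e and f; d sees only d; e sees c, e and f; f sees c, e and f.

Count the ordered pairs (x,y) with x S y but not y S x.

4

Enumerating: (a,c), (a,e), (a,f), (b,d).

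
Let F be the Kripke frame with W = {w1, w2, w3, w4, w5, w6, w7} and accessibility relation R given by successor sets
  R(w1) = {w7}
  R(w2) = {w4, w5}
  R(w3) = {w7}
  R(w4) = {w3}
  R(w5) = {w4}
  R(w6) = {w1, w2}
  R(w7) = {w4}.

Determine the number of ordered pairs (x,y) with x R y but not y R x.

9

Enumerating: (w1,w7), (w2,w4), (w2,w5), (w3,w7), (w4,w3), (w5,w4), (w6,w1), (w6,w2), (w7,w4).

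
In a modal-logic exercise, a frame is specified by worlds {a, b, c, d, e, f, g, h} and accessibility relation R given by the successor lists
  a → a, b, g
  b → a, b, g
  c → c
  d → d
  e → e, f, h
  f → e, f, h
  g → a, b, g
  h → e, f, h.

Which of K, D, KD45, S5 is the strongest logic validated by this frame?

Serial (axiom D): yes — every world has a successor (e.g. a R a).
Euclidean (axiom 5): yes — any two successors of a common world are R-related.
Transitive (axiom 4): yes — every two-step R-path is closed by a direct edge.
Reflexive (axiom T): yes — every world is R-related to itself.
So F validates K, D, KD45, S5. The strongest is S5.

S5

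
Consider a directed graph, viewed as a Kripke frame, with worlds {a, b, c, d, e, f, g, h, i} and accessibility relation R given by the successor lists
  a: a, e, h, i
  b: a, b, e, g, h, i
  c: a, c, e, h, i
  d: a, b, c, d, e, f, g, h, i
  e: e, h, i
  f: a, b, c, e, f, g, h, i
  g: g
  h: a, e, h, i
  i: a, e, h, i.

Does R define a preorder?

No

Reflexive: yes — every world is R-related to itself.
Transitive: no — e R h and h R a, but not e R a.
So R is not a preorder.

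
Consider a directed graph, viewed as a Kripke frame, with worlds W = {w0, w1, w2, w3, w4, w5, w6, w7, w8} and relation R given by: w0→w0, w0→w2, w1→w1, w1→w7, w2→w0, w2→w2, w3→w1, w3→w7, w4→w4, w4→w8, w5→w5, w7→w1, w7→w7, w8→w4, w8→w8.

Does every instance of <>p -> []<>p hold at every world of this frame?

By correspondence theory, 5 is valid on a frame iff R is Euclidean.
Euclidean: yes — any two successors of a common world are R-related.

Yes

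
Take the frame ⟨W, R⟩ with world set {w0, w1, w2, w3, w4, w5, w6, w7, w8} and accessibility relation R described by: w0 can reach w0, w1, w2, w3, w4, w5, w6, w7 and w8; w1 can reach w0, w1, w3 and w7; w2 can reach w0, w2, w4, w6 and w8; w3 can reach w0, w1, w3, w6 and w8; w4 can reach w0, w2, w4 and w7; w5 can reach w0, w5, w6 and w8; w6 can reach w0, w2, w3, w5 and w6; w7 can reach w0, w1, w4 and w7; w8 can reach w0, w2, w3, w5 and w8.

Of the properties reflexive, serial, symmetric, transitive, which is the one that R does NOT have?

Reflexive: yes — every world is R-related to itself.
Serial: yes — every world has a successor (e.g. w0 R w0).
Symmetric: yes — every pair in R has its reverse in R.
Transitive: no — w1 R w0 and w0 R w2, but not w1 R w2.
Only transitive fails.

transitive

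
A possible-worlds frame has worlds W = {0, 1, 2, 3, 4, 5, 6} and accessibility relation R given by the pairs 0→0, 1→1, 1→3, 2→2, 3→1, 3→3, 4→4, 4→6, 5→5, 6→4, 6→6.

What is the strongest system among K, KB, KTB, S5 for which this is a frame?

S5

Symmetric (axiom B): yes — every pair in R has its reverse in R.
Reflexive (axiom T): yes — every world is R-related to itself.
Euclidean (axiom 5): yes — any two successors of a common world are R-related.
So F validates K, KB, KTB, S5. The strongest is S5.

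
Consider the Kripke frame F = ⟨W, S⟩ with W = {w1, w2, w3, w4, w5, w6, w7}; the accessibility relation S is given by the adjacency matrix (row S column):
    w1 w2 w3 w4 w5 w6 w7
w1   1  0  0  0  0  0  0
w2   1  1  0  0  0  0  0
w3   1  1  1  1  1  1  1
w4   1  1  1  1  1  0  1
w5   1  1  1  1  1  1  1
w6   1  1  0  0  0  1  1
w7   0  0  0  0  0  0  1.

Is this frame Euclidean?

No

Euclidean: no — w3 S w1 and w3 S w2, but not w1 S w2.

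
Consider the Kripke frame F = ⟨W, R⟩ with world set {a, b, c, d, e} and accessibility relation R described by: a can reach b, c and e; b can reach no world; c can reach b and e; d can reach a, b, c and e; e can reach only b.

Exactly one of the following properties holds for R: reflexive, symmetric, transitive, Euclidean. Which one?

transitive

Reflexive: no — a is not related to itself.
Symmetric: no — a R b but not b R a.
Transitive: yes — every two-step R-path is closed by a direct edge.
Euclidean: no — a R b and a R c, but not b R c.
Only transitive holds.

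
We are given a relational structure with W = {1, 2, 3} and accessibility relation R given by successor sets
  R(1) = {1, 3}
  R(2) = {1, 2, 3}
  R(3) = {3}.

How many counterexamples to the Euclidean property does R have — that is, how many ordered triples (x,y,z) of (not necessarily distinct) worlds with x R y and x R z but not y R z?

4

Enumerating: (1,3,1), (2,1,2), (2,3,1), (2,3,2).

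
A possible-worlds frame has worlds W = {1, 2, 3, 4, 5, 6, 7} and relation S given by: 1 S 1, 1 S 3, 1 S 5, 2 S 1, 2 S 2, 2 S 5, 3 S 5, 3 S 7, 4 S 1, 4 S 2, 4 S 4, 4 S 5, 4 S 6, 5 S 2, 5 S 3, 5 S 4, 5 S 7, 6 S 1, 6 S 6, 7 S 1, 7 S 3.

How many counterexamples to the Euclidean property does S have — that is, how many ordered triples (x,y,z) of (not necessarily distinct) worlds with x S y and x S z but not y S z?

Enumerating: (1,3,1), (1,3,3), (1,5,1), (1,5,5), (2,1,2), (2,5,1), (2,5,5), (3,5,5), (3,7,5), (3,7,7), (4,1,2), (4,1,4), … and 23 more.
Total: 35.

35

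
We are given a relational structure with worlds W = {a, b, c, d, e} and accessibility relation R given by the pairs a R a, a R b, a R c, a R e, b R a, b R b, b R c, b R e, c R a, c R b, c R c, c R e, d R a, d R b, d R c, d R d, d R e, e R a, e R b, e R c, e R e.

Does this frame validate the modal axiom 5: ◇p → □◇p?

By correspondence theory, 5 is valid on a frame iff R is Euclidean.
Euclidean: no — d R a and d R d, but not a R d.

No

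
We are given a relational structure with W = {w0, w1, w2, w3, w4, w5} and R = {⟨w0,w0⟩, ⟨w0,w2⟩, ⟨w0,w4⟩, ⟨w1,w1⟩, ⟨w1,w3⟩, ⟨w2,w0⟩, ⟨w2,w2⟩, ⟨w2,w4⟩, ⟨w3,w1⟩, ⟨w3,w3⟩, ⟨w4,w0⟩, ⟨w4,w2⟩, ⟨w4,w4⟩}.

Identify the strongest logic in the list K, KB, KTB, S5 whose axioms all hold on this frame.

Symmetric (axiom B): yes — every pair in R has its reverse in R.
Reflexive (axiom T): no — w5 is not related to itself.
Euclidean (axiom 5): yes — any two successors of a common world are R-related.
So F validates K, KB; KTB would additionally require R to be reflexive. The strongest is KB.

KB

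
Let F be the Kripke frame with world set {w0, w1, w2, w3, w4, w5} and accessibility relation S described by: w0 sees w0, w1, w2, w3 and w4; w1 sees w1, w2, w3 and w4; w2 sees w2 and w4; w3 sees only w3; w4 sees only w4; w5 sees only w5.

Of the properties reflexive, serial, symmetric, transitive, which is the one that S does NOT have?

Reflexive: yes — every world is S-related to itself.
Serial: yes — every world has a successor (e.g. w0 S w0).
Symmetric: no — w0 S w1 but not w1 S w0.
Transitive: yes — every two-step S-path is closed by a direct edge.
Only symmetric fails.

symmetric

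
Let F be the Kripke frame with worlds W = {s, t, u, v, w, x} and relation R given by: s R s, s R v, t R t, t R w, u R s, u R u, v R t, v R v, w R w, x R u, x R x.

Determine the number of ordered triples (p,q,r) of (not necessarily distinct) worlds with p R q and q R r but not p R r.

Enumerating: (s,v,t), (u,s,v), (v,t,w), (x,u,s).

4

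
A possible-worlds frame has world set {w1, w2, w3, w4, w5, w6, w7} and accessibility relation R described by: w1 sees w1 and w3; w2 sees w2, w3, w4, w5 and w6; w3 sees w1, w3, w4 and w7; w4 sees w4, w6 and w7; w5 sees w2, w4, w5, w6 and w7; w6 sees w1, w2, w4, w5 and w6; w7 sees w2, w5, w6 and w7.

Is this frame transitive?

No

Transitive: no — w1 R w3 and w3 R w4, but not w1 R w4.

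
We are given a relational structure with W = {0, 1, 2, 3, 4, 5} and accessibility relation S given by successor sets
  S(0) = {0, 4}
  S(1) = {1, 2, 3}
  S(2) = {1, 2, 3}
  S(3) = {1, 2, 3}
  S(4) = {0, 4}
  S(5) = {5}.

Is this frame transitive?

Yes

Transitive: yes — every two-step S-path is closed by a direct edge.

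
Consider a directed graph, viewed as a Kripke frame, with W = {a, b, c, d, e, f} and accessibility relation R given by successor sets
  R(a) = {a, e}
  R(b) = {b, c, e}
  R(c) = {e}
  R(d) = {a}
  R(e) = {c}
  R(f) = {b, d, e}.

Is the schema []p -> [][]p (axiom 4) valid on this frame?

By correspondence theory, 4 is valid on a frame iff R is transitive.
Transitive: no — a R e and e R c, but not a R c.

No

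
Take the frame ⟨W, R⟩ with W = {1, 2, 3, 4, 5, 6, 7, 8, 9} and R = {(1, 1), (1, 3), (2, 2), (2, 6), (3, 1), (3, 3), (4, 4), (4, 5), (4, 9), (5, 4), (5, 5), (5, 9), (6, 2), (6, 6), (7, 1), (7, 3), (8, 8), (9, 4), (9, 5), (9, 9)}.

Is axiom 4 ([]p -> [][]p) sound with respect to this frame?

By correspondence theory, 4 is valid on a frame iff R is transitive.
Transitive: yes — every two-step R-path is closed by a direct edge.

Yes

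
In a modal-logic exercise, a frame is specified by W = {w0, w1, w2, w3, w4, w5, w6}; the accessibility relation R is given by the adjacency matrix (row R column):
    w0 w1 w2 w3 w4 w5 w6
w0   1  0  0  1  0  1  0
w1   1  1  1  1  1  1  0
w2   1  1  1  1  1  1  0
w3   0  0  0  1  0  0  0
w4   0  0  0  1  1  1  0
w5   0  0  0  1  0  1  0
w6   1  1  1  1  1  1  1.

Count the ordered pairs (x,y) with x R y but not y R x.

19

Enumerating: (w0,w3), (w0,w5), (w1,w0), (w1,w3), (w1,w4), (w1,w5), (w2,w0), (w2,w3), (w2,w4), (w2,w5), (w4,w3), (w4,w5), … and 7 more.
Total: 19.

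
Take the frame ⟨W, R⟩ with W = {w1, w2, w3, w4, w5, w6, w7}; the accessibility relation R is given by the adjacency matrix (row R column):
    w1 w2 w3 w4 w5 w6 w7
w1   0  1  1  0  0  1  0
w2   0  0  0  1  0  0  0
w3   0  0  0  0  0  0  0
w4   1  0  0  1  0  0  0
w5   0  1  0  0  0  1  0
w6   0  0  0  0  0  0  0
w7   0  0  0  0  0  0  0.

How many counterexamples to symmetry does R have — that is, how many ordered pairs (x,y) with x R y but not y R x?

7

Enumerating: (w1,w2), (w1,w3), (w1,w6), (w2,w4), (w4,w1), (w5,w2), (w5,w6).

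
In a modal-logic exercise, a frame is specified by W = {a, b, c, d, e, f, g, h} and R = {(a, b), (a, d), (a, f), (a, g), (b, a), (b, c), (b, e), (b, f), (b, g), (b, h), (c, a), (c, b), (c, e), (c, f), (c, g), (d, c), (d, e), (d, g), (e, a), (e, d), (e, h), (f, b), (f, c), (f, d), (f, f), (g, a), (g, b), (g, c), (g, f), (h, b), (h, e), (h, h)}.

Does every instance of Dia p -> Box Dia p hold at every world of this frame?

No

The schema 5 characterises exactly the Euclidean frames.
Euclidean: no — a R b and a R d, but not b R d.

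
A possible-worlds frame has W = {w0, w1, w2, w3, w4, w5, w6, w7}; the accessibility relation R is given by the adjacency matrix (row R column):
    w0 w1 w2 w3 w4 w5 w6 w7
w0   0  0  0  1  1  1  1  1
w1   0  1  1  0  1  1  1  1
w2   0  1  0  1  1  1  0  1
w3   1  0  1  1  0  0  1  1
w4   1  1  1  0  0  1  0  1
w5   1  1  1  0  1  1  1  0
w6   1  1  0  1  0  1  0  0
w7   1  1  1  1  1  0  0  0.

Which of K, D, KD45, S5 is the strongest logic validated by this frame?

D

Serial (axiom D): yes — every world has a successor (e.g. w0 R w3).
Euclidean (axiom 5): no — w0 R w3 and w0 R w4, but not w3 R w4.
Transitive (axiom 4): no — w0 R w3 and w3 R w2, but not w0 R w2.
Reflexive (axiom T): no — w0 is not related to itself.
So F validates K, D; KD45 would additionally require R to be Euclidean and transitive. The strongest is D.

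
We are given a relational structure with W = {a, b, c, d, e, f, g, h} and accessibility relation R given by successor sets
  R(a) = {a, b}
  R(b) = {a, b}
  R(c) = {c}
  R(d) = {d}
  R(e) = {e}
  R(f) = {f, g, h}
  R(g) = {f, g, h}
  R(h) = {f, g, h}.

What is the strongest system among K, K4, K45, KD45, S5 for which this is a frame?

S5

Transitive (axiom 4): yes — every two-step R-path is closed by a direct edge.
Euclidean (axiom 5): yes — any two successors of a common world are R-related.
Serial (axiom D): yes — every world has a successor (e.g. a R a).
Reflexive (axiom T): yes — every world is R-related to itself.
So F validates K, K4, K45, KD45, S5. The strongest is S5.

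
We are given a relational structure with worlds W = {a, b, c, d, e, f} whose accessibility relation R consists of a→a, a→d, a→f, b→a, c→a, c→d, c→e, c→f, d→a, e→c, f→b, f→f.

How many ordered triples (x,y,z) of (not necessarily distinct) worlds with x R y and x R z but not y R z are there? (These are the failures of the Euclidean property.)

18

Enumerating: (a,d,d), (a,d,f), (a,f,a), (a,f,d), (c,a,e), (c,d,d), (c,d,e), (c,d,f), (c,e,a), (c,e,d), (c,e,e), (c,e,f), (c,f,a), (c,f,d), (c,f,e), (e,c,c), (f,b,b), (f,b,f).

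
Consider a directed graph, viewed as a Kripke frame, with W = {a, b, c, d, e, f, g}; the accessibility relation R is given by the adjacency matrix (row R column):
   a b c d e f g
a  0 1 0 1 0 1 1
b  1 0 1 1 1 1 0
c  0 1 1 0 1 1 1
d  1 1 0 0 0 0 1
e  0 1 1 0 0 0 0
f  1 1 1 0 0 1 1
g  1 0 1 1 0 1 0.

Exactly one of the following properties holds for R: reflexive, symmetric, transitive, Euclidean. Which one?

symmetric

Reflexive: no — a is not related to itself.
Symmetric: yes — every pair in R has its reverse in R.
Transitive: no — a R b and b R c, but not a R c.
Euclidean: no — a R b and a R g, but not b R g.
Only symmetric holds.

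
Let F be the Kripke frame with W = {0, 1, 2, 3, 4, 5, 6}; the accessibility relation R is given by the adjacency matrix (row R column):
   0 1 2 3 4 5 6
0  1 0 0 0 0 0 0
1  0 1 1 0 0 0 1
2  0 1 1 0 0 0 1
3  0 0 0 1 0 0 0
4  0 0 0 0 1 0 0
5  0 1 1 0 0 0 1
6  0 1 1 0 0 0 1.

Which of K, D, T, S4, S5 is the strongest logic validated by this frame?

Serial (axiom D): yes — every world has a successor (e.g. 0 R 0).
Reflexive (axiom T): no — 5 is not related to itself.
Transitive (axiom 4): yes — every two-step R-path is closed by a direct edge.
Euclidean (axiom 5): yes — any two successors of a common world are R-related.
So F validates K, D; T would additionally require R to be reflexive. The strongest is D.

D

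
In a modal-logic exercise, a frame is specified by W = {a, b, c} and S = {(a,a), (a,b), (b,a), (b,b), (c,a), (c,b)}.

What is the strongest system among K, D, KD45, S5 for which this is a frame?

KD45

Serial (axiom D): yes — every world has a successor (e.g. a S a).
Euclidean (axiom 5): yes — any two successors of a common world are S-related.
Transitive (axiom 4): yes — every two-step S-path is closed by a direct edge.
Reflexive (axiom T): no — c is not related to itself.
So F validates K, D, KD45; S5 would additionally require S to be reflexive. The strongest is KD45.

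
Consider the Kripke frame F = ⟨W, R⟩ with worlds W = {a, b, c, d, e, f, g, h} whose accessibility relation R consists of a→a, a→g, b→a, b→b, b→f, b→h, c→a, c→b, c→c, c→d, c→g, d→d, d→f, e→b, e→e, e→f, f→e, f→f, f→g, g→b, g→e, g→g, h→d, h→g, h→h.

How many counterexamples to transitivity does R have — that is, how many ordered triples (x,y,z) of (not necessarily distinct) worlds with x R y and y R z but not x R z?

25

Enumerating: (a,g,b), (a,g,e), (b,a,g), (b,f,e), (b,f,g), (b,h,d), (b,h,g), (c,b,f), (c,b,h), (c,d,f), (c,g,e), (d,f,e), … and 13 more.
Total: 25.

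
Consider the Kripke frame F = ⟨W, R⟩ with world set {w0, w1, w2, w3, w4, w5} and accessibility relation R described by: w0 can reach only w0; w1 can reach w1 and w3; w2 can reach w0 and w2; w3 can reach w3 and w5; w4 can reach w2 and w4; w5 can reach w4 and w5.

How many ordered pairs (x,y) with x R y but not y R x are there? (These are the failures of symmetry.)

Enumerating: (w1,w3), (w2,w0), (w3,w5), (w4,w2), (w5,w4).

5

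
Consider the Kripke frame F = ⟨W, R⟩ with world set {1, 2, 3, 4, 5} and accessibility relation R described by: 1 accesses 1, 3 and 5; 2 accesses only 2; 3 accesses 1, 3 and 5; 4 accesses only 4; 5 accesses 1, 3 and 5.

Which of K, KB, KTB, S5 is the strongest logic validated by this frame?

S5

Symmetric (axiom B): yes — every pair in R has its reverse in R.
Reflexive (axiom T): yes — every world is R-related to itself.
Euclidean (axiom 5): yes — any two successors of a common world are R-related.
So F validates K, KB, KTB, S5. The strongest is S5.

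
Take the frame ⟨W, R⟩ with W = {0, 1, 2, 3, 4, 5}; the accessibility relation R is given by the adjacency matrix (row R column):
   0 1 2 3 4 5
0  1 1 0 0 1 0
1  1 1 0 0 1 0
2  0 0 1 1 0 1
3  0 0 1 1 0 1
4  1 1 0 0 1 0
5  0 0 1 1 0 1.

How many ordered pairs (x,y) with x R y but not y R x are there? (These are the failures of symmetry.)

R is symmetric; there are no such tuples.

0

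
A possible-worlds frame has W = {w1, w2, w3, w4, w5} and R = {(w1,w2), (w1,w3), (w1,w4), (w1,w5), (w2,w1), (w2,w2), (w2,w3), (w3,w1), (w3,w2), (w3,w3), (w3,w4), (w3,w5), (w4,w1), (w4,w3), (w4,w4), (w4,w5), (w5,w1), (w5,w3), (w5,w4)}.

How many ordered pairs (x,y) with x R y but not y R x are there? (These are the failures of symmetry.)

0

R is symmetric; there are no such tuples.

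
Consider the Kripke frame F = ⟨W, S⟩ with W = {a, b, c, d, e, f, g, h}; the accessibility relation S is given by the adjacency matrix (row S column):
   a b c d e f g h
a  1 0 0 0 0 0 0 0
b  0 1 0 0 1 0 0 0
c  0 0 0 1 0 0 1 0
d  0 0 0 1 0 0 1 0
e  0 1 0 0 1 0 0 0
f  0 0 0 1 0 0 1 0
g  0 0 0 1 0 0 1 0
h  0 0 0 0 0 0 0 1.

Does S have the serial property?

Serial: yes — every world has a successor (e.g. a S a).

Yes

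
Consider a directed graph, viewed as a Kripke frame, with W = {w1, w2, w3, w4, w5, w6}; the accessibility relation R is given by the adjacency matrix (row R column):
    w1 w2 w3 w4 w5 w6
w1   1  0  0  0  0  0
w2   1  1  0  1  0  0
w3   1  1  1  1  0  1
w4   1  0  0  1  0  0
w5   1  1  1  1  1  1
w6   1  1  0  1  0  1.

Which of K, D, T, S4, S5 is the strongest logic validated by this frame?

Serial (axiom D): yes — every world has a successor (e.g. w1 R w1).
Reflexive (axiom T): yes — every world is R-related to itself.
Transitive (axiom 4): yes — every two-step R-path is closed by a direct edge.
Euclidean (axiom 5): no — w2 R w1 and w2 R w4, but not w1 R w4.
So F validates K, D, T, S4; S5 would additionally require R to be Euclidean. The strongest is S4.

S4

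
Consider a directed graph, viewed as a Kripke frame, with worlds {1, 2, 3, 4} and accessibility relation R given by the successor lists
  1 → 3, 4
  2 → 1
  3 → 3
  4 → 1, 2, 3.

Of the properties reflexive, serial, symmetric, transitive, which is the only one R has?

Reflexive: no — 1 is not related to itself.
Serial: yes — every world has a successor (e.g. 1 R 3).
Symmetric: no — 1 R 3 but not 3 R 1.
Transitive: no — 1 R 4 and 4 R 2, but not 1 R 2.
Only serial holds.

serial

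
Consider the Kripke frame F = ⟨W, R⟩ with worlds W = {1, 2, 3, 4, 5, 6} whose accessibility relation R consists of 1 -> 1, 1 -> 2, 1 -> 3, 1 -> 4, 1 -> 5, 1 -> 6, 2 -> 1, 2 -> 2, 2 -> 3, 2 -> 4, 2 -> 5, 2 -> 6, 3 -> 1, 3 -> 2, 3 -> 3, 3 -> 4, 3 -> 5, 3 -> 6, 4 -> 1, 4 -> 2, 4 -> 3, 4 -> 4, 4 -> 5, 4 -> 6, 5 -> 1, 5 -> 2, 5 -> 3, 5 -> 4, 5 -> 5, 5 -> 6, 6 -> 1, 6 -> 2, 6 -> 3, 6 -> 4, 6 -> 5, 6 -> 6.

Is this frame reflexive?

Reflexive: yes — every world is R-related to itself.

Yes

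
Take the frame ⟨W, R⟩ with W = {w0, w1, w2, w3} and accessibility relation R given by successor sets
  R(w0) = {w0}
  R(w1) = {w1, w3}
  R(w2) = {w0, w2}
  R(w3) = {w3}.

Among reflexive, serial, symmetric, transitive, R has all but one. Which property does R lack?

symmetric

Reflexive: yes — every world is R-related to itself.
Serial: yes — every world has a successor (e.g. w0 R w0).
Symmetric: no — w1 R w3 but not w3 R w1.
Transitive: yes — every two-step R-path is closed by a direct edge.
Only symmetric fails.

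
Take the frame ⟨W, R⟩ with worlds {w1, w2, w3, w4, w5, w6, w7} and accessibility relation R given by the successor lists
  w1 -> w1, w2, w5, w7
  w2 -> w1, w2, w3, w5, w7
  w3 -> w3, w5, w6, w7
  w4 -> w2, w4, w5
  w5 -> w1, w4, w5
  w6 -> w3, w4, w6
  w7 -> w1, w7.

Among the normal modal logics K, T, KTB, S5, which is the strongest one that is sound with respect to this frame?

T

Reflexive (axiom T): yes — every world is R-related to itself.
Symmetric (axiom B): no — w2 R w3 but not w3 R w2.
Euclidean (axiom 5): no — w1 R w5 and w1 R w2, but not w5 R w2.
So F validates K, T; KTB would additionally require R to be symmetric. The strongest is T.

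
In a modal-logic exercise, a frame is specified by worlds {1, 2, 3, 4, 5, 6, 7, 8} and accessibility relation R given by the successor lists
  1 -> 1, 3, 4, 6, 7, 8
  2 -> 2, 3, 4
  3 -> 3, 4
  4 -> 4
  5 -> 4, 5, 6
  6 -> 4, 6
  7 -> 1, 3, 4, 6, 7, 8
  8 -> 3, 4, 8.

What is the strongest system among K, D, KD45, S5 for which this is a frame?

D

Serial (axiom D): yes — every world has a successor (e.g. 1 R 1).
Euclidean (axiom 5): no — 1 R 3 and 1 R 6, but not 3 R 6.
Transitive (axiom 4): yes — every two-step R-path is closed by a direct edge.
Reflexive (axiom T): yes — every world is R-related to itself.
So F validates K, D; KD45 would additionally require R to be Euclidean. The strongest is D.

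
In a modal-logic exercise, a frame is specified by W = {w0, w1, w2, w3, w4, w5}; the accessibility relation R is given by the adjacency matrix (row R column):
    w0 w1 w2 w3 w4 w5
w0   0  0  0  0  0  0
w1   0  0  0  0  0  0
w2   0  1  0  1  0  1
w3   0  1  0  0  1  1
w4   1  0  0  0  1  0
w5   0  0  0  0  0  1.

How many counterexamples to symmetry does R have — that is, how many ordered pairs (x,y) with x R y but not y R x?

Enumerating: (w2,w1), (w2,w3), (w2,w5), (w3,w1), (w3,w4), (w3,w5), (w4,w0).

7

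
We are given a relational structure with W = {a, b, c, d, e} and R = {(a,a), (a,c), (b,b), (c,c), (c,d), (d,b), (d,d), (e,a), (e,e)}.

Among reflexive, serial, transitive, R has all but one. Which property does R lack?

Reflexive: yes — every world is R-related to itself.
Serial: yes — every world has a successor (e.g. a R a).
Transitive: no — a R c and c R d, but not a R d.
Only transitive fails.

transitive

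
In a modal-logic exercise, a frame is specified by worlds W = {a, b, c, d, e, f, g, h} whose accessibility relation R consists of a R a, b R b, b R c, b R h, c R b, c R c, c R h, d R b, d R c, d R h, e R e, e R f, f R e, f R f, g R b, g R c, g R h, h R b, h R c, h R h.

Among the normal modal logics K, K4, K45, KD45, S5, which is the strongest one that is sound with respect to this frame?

KD45

Transitive (axiom 4): yes — every two-step R-path is closed by a direct edge.
Euclidean (axiom 5): yes — any two successors of a common world are R-related.
Serial (axiom D): yes — every world has a successor (e.g. a R a).
Reflexive (axiom T): no — d is not related to itself.
So F validates K, K4, K45, KD45; S5 would additionally require R to be reflexive. The strongest is KD45.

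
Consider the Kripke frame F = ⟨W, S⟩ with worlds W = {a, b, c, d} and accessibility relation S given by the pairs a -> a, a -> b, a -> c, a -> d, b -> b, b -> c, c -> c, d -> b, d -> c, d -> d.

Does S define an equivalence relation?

No

Reflexive: yes — every world is S-related to itself.
Symmetric: no — a S b but not b S a.
Transitive: yes — every two-step S-path is closed by a direct edge.
So S is not an equivalence relation.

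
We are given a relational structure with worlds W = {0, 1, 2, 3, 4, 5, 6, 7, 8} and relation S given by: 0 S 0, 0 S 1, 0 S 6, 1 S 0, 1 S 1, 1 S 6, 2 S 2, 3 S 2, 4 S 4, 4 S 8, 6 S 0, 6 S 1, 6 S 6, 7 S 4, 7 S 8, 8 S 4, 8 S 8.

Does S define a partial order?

Reflexive: no — 3 is not related to itself.
Transitive: yes — every two-step S-path is closed by a direct edge.
Antisymmetric: no — 0 S 1 and 1 S 0 with 0 ≠ 1.
So S is not a partial order.

No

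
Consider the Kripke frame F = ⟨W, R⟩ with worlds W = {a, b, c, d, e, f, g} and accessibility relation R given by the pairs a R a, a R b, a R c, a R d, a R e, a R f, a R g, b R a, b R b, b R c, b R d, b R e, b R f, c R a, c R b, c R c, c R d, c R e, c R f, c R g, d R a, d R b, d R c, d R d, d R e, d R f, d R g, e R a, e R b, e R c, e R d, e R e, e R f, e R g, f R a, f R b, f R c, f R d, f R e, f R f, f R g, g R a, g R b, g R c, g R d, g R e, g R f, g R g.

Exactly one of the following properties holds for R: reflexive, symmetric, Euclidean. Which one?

Reflexive: yes — every world is R-related to itself.
Symmetric: no — g R b but not b R g.
Euclidean: no — a R b and a R g, but not b R g.
Only reflexive holds.

reflexive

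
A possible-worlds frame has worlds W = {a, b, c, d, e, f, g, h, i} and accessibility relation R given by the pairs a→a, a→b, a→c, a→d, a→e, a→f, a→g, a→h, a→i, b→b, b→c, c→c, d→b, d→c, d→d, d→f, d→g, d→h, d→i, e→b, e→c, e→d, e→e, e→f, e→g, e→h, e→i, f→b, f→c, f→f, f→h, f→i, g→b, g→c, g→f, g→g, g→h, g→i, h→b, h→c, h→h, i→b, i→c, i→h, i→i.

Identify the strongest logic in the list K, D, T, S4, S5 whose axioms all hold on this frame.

S4

Serial (axiom D): yes — every world has a successor (e.g. a R a).
Reflexive (axiom T): yes — every world is R-related to itself.
Transitive (axiom 4): yes — every two-step R-path is closed by a direct edge.
Euclidean (axiom 5): no — a R b and a R d, but not b R d.
So F validates K, D, T, S4; S5 would additionally require R to be Euclidean. The strongest is S4.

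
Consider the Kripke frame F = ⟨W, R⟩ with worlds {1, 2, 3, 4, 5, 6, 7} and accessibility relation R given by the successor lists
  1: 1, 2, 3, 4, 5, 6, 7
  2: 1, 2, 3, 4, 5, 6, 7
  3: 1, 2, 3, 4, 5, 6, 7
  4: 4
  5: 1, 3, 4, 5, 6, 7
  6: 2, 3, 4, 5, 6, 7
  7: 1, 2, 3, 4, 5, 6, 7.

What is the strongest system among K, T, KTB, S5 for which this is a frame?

Reflexive (axiom T): yes — every world is R-related to itself.
Symmetric (axiom B): no — 1 R 4 but not 4 R 1.
Euclidean (axiom 5): no — 1 R 4 and 1 R 2, but not 4 R 2.
So F validates K, T; KTB would additionally require R to be symmetric. The strongest is T.

T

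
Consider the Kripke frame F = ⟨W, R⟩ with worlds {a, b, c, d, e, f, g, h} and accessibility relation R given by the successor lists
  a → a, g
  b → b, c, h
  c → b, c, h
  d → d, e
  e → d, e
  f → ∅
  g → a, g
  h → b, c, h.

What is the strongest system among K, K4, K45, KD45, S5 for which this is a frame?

Transitive (axiom 4): yes — every two-step R-path is closed by a direct edge.
Euclidean (axiom 5): yes — any two successors of a common world are R-related.
Serial (axiom D): no — f has no R-successor.
Reflexive (axiom T): no — f is not related to itself.
So F validates K, K4, K45; KD45 would additionally require R to be serial. The strongest is K45.

K45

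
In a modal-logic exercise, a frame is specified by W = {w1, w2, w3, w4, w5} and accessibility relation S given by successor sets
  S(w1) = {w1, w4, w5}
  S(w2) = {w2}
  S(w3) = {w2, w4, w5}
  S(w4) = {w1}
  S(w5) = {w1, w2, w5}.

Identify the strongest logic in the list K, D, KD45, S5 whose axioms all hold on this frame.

Serial (axiom D): yes — every world has a successor (e.g. w1 S w1).
Euclidean (axiom 5): no — w1 S w4 and w1 S w5, but not w4 S w5.
Transitive (axiom 4): no — w1 S w5 and w5 S w2, but not w1 S w2.
Reflexive (axiom T): no — w3 is not related to itself.
So F validates K, D; KD45 would additionally require S to be Euclidean and transitive. The strongest is D.

D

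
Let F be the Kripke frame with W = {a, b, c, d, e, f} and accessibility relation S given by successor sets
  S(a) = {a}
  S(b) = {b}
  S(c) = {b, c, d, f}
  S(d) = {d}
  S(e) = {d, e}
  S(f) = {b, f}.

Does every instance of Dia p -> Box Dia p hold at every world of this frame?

The schema 5 characterises exactly the Euclidean frames.
Euclidean: no — c S b and c S d, but not b S d.

No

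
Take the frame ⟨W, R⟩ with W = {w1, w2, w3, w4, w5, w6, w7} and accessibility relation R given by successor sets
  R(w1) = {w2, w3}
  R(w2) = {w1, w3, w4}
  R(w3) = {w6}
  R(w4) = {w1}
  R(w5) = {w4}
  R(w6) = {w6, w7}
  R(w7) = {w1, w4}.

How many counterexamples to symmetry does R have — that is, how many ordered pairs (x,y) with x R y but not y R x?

Enumerating: (w1,w3), (w2,w3), (w2,w4), (w3,w6), (w4,w1), (w5,w4), (w6,w7), (w7,w1), (w7,w4).

9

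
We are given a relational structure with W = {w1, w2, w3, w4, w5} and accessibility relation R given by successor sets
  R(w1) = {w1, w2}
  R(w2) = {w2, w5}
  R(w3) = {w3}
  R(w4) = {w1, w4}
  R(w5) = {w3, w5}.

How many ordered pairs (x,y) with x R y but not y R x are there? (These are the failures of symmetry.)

4

Enumerating: (w1,w2), (w2,w5), (w4,w1), (w5,w3).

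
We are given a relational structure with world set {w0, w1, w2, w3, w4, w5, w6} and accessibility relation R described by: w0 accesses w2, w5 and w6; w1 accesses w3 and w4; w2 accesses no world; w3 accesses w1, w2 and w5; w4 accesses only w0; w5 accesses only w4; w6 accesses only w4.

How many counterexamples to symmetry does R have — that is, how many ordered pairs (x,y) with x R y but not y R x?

9

Enumerating: (w0,w2), (w0,w5), (w0,w6), (w1,w4), (w3,w2), (w3,w5), (w4,w0), (w5,w4), (w6,w4).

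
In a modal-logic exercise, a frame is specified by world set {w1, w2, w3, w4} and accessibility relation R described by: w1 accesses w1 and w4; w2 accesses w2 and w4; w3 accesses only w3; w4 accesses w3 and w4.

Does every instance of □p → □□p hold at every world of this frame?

Axiom 4 corresponds to the accessibility relation being transitive.
Transitive: no — w1 R w4 and w4 R w3, but not w1 R w3.

No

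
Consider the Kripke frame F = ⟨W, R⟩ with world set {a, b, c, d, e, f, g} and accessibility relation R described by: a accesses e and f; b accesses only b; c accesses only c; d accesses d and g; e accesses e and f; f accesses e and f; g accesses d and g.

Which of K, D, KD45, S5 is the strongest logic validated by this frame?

Serial (axiom D): yes — every world has a successor (e.g. a R e).
Euclidean (axiom 5): yes — any two successors of a common world are R-related.
Transitive (axiom 4): yes — every two-step R-path is closed by a direct edge.
Reflexive (axiom T): no — a is not related to itself.
So F validates K, D, KD45; S5 would additionally require R to be reflexive. The strongest is KD45.

KD45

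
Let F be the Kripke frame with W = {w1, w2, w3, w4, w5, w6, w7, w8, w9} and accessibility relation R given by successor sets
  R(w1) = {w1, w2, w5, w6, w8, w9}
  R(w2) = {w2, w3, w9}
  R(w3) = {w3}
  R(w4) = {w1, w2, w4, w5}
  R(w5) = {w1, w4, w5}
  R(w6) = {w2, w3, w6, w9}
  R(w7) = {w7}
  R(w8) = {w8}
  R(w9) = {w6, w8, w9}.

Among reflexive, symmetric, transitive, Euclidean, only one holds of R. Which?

Reflexive: yes — every world is R-related to itself.
Symmetric: no — w1 R w2 but not w2 R w1.
Transitive: no — w1 R w2 and w2 R w3, but not w1 R w3.
Euclidean: no — w1 R w2 and w1 R w5, but not w2 R w5.
Only reflexive holds.

reflexive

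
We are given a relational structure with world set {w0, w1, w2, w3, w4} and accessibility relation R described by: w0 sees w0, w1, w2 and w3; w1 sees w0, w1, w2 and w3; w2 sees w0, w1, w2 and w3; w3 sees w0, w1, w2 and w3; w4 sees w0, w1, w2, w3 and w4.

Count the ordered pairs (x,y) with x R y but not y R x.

4

Enumerating: (w4,w0), (w4,w1), (w4,w2), (w4,w3).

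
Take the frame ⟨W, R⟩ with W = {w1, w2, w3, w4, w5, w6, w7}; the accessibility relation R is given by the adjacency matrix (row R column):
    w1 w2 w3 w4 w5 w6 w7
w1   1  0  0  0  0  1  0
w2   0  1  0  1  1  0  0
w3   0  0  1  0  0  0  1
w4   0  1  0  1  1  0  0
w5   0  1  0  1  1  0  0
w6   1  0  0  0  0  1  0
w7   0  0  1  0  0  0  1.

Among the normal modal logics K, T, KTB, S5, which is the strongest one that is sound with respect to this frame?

Reflexive (axiom T): yes — every world is R-related to itself.
Symmetric (axiom B): yes — every pair in R has its reverse in R.
Euclidean (axiom 5): yes — any two successors of a common world are R-related.
So F validates K, T, KTB, S5. The strongest is S5.

S5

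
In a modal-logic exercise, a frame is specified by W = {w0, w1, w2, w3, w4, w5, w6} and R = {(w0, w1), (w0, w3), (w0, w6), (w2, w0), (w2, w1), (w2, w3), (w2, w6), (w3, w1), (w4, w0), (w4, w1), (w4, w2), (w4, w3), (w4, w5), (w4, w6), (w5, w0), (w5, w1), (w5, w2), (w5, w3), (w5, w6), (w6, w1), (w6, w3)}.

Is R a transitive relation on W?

Transitive: yes — every two-step R-path is closed by a direct edge.

Yes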